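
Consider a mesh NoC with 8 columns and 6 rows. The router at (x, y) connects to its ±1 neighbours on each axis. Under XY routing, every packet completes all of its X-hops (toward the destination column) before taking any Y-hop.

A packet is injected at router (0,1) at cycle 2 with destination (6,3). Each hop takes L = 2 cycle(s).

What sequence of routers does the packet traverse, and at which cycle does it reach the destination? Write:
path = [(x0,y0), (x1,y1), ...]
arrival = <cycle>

path = [(0,1), (1,1), (2,1), (3,1), (4,1), (5,1), (6,1), (6,2), (6,3)]
arrival = 18

src (0,1)  cyc=2
E→(1,1)  cyc=4
E→(2,1)  cyc=6
E→(3,1)  cyc=8
E→(4,1)  cyc=10
E→(5,1)  cyc=12
E→(6,1)  cyc=14
N→(6,2)  cyc=16
N→(6,3)  cyc=18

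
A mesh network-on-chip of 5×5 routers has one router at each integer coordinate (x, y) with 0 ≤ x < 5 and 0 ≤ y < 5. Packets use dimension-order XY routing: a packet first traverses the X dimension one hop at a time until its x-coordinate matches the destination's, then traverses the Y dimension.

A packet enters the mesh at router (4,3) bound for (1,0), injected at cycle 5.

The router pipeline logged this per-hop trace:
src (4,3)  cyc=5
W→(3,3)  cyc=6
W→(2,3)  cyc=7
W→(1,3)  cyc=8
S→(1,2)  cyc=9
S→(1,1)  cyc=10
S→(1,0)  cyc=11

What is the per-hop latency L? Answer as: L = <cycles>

L = 1

Δcyc across hop 0→1: 6 − 5 = 1.
Each hop adds L, hence L = 1.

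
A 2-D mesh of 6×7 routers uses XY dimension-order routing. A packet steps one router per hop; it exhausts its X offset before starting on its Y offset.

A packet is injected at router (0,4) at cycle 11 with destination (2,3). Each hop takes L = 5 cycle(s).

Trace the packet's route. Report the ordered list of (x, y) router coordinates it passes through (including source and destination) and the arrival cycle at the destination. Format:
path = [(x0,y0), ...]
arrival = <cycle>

t=11: at (0,4)
t=16: at (1,4) after E
t=21: at (2,4) after E
t=26: at (2,3) after S

path = [(0,4), (1,4), (2,4), (2,3)]
arrival = 26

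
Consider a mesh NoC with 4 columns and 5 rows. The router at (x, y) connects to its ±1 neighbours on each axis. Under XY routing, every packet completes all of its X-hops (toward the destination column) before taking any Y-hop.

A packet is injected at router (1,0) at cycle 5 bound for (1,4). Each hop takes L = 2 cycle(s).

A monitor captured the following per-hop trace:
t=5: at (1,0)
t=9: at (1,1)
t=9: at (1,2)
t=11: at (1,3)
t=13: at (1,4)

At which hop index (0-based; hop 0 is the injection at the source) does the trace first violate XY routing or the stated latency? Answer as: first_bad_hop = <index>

  1: Δx=+0 Δy=+1 Δt=4 [BAD: Δcyc=4≠L]

first_bad_hop = 1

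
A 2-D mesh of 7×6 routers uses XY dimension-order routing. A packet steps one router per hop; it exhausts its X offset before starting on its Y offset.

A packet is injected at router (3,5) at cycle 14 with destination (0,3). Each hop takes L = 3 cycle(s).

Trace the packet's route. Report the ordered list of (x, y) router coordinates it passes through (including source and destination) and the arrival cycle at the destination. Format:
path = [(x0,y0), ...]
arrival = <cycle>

  0. router=(3,5) cycle=14 (inject)
  1. router=(2,5) cycle=17 dir=W
  2. router=(1,5) cycle=20 dir=W
  3. router=(0,5) cycle=23 dir=W
  4. router=(0,4) cycle=26 dir=S
  5. router=(0,3) cycle=29 dir=S

path = [(3,5), (2,5), (1,5), (0,5), (0,4), (0,3)]
arrival = 29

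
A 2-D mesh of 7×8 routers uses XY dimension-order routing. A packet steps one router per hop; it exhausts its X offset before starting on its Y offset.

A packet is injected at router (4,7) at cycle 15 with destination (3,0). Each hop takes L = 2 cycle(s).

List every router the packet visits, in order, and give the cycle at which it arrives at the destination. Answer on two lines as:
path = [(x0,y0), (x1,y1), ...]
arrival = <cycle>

t=15: at (4,7)
t=17: at (3,7) after W
t=19: at (3,6) after S
t=21: at (3,5) after S
t=23: at (3,4) after S
t=25: at (3,3) after S
t=27: at (3,2) after S
t=29: at (3,1) after S
t=31: at (3,0) after S

path = [(4,7), (3,7), (3,6), (3,5), (3,4), (3,3), (3,2), (3,1), (3,0)]
arrival = 31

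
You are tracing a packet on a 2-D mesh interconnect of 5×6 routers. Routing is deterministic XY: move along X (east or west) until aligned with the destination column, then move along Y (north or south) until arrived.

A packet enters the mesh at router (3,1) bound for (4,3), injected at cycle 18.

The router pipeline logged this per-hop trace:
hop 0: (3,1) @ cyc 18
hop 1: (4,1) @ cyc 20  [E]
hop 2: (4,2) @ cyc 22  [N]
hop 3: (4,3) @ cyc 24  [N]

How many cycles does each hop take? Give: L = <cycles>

Δcyc across hop 0→1: 20 − 18 = 2.
Per-hop latency L = Δcyc = 2.

L = 2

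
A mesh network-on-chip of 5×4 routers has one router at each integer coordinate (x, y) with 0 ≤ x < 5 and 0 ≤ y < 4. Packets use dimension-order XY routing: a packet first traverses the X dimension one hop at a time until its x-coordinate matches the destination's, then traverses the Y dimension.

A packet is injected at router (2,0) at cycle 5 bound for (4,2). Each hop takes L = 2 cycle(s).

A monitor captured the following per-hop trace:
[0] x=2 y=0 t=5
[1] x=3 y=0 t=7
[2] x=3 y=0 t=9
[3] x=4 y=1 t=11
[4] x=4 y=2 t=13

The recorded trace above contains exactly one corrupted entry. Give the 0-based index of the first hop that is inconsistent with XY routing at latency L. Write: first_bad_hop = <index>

first_bad_hop = 2

check 1→ d=(1,0) cyc+2: ok
check 2→ d=(0,0) cyc+2: BAD: non-unit step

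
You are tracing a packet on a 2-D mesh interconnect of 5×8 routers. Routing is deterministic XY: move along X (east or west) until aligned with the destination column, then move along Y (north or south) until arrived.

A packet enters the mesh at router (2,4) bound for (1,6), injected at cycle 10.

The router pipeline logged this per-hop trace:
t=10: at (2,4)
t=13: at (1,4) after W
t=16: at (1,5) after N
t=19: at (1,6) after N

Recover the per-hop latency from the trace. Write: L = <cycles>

L = 3

From hop 0 (10) to hop 1 (13): +3 cycles.
That increment is L by definition: L = 3.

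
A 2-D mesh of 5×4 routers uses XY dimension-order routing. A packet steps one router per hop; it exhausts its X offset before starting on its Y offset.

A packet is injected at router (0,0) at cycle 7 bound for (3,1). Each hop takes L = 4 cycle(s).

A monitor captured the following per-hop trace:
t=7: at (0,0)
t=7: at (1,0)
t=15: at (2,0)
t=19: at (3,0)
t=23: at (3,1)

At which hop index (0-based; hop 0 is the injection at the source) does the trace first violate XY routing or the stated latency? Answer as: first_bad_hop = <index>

first_bad_hop = 1

[1] (+1,+0) / 0c ⇒ BAD: Δcyc=0≠L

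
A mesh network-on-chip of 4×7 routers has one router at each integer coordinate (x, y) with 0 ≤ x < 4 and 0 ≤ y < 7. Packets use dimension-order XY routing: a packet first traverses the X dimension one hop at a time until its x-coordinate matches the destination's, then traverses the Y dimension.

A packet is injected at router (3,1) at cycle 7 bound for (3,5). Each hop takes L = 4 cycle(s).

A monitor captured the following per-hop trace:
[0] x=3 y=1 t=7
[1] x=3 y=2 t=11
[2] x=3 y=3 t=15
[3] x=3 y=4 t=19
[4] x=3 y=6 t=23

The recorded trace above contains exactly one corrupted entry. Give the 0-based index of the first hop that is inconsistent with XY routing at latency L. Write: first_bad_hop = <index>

  1: Δx=+0 Δy=+1 Δt=4 [ok]
  2: Δx=+0 Δy=+1 Δt=4 [ok]
  3: Δx=+0 Δy=+1 Δt=4 [ok]
  4: Δx=+0 Δy=+2 Δt=4 [BAD: non-unit step]

first_bad_hop = 4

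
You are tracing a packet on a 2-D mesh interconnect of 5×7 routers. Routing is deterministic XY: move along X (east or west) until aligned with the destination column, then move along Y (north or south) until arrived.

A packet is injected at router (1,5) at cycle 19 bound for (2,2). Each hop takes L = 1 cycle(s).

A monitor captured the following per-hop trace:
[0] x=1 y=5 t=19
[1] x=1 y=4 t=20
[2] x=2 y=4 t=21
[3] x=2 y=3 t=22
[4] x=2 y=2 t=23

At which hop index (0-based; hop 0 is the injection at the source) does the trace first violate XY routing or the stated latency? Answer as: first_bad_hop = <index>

first_bad_hop = 1

  1: Δx=+0 Δy=-1 Δt=1 [BAD: Y-move but x=1≠2]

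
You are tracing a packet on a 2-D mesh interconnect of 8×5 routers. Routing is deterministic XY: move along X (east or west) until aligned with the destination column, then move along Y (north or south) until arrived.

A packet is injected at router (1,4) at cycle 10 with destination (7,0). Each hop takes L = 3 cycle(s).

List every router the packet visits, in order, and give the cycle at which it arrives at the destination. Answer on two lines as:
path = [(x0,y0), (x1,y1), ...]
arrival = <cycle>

path = [(1,4), (2,4), (3,4), (4,4), (5,4), (6,4), (7,4), (7,3), (7,2), (7,1), (7,0)]
arrival = 40

#0 — 1,4 | c10
#1 — 2,4 | c13 | E
#2 — 3,4 | c16 | E
#3 — 4,4 | c19 | E
#4 — 5,4 | c22 | E
#5 — 6,4 | c25 | E
#6 — 7,4 | c28 | E
#7 — 7,3 | c31 | S
#8 — 7,2 | c34 | S
#9 — 7,1 | c37 | S
#10 — 7,0 | c40 | S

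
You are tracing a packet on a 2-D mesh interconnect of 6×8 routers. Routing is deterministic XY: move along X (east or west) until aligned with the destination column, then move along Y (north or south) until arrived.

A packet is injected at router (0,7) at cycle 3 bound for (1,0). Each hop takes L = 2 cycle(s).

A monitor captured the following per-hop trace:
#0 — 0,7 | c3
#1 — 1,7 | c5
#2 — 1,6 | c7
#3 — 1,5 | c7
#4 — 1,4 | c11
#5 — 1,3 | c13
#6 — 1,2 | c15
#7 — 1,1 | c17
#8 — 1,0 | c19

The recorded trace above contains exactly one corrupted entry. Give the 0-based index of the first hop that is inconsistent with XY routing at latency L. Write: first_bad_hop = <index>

check 1→ d=(1,0) cyc+2: ok
check 2→ d=(0,-1) cyc+2: ok
check 3→ d=(0,-1) cyc+0: BAD: Δcyc=0≠L

first_bad_hop = 3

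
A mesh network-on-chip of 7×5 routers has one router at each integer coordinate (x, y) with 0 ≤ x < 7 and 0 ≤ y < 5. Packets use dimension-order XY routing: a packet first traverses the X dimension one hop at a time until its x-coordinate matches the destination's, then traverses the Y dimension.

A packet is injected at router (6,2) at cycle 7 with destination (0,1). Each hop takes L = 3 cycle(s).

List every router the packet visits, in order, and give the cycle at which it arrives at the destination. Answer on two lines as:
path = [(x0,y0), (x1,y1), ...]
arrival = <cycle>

#0 — 6,2 | c7
#1 — 5,2 | c10 | W
#2 — 4,2 | c13 | W
#3 — 3,2 | c16 | W
#4 — 2,2 | c19 | W
#5 — 1,2 | c22 | W
#6 — 0,2 | c25 | W
#7 — 0,1 | c28 | S

path = [(6,2), (5,2), (4,2), (3,2), (2,2), (1,2), (0,2), (0,1)]
arrival = 28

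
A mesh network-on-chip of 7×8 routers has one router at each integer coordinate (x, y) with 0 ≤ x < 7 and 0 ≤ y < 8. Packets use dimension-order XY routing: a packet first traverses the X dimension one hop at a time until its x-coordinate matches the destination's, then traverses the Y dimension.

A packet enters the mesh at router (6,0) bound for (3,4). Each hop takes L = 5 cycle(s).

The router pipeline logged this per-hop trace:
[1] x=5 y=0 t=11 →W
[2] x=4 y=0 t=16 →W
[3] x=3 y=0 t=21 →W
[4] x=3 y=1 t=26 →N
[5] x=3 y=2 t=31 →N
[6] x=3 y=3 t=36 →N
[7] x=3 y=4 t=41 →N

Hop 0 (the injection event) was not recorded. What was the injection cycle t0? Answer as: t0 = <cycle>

Hop 1 reached at cycle 11; hop k is at t0 + k·L.
Therefore t0 = 11 − L = 6.

t0 = 6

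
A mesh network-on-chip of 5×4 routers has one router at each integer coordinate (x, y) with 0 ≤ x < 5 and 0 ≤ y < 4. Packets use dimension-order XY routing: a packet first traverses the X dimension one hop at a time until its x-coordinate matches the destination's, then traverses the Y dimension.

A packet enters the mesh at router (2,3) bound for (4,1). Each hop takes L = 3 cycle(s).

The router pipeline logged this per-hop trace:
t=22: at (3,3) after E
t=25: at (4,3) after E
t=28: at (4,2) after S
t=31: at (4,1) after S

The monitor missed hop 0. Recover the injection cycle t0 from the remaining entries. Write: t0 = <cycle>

t0 = 19

The first recorded entry is hop 1 at cycle 22.
So t0 = 22 − 1·3 = 19.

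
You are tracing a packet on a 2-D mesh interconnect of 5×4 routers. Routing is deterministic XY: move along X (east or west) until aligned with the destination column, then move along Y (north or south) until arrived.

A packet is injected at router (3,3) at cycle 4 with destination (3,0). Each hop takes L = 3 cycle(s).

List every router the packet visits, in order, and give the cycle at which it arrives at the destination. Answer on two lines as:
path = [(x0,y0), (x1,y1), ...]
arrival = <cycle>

hop 0: (3,3) @ cyc 4
hop 1: (3,2) @ cyc 7  [S]
hop 2: (3,1) @ cyc 10  [S]
hop 3: (3,0) @ cyc 13  [S]

path = [(3,3), (3,2), (3,1), (3,0)]
arrival = 13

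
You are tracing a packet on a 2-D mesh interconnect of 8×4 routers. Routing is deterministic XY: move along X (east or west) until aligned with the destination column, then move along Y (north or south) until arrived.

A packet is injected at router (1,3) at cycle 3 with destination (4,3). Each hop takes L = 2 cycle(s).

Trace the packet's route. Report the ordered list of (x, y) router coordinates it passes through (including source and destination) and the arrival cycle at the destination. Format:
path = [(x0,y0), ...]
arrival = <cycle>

src (1,3)  cyc=3
E→(2,3)  cyc=5
E→(3,3)  cyc=7
E→(4,3)  cyc=9

path = [(1,3), (2,3), (3,3), (4,3)]
arrival = 9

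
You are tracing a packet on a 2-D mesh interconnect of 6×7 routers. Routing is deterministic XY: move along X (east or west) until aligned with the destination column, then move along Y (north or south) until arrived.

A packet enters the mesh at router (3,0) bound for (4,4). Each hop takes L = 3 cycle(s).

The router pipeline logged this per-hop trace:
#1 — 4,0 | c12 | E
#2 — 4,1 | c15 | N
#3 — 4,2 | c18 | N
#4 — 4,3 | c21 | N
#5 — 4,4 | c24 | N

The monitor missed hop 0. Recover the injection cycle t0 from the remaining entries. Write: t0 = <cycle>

At hop 1 the cycle is 12; in general cyc_k = t0 + kL.
Therefore t0 = 12 − L = 9.

t0 = 9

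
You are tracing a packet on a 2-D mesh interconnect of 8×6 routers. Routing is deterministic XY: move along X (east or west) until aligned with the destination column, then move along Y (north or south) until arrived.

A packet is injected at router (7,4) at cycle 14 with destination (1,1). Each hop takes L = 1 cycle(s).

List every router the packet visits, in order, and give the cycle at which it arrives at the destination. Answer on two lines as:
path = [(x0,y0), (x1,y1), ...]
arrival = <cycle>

  0. router=(7,4) cycle=14 (inject)
  1. router=(6,4) cycle=15 dir=W
  2. router=(5,4) cycle=16 dir=W
  3. router=(4,4) cycle=17 dir=W
  4. router=(3,4) cycle=18 dir=W
  5. router=(2,4) cycle=19 dir=W
  6. router=(1,4) cycle=20 dir=W
  7. router=(1,3) cycle=21 dir=S
  8. router=(1,2) cycle=22 dir=S
  9. router=(1,1) cycle=23 dir=S

path = [(7,4), (6,4), (5,4), (4,4), (3,4), (2,4), (1,4), (1,3), (1,2), (1,1)]
arrival = 23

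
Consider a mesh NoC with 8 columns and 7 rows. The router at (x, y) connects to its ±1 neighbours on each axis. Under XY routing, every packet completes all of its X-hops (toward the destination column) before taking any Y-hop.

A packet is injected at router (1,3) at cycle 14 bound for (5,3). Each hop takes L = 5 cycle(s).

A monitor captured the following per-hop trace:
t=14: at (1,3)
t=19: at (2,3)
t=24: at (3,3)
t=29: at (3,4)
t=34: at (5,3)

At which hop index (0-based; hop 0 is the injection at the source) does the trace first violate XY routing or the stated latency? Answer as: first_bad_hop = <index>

check 1→ d=(1,0) cyc+5: ok
check 2→ d=(1,0) cyc+5: ok
check 3→ d=(0,1) cyc+5: BAD: Y-move but x=3≠5

first_bad_hop = 3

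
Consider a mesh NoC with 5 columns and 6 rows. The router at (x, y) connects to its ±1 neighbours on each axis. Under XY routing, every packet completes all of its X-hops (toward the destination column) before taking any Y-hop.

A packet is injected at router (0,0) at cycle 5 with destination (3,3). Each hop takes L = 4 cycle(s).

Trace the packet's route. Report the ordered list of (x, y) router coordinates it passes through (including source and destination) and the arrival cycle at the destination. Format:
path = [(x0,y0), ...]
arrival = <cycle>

[0] x=0 y=0 t=5
[1] x=1 y=0 t=9 →E
[2] x=2 y=0 t=13 →E
[3] x=3 y=0 t=17 →E
[4] x=3 y=1 t=21 →N
[5] x=3 y=2 t=25 →N
[6] x=3 y=3 t=29 →N

path = [(0,0), (1,0), (2,0), (3,0), (3,1), (3,2), (3,3)]
arrival = 29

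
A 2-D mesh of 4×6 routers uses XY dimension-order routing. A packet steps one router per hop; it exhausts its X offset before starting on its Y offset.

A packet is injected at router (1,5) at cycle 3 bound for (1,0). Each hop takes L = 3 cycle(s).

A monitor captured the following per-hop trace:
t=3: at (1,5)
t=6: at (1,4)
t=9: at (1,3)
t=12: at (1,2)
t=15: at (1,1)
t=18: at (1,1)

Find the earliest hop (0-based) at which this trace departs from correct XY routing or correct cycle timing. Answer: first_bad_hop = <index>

first_bad_hop = 5

check 1→ d=(0,-1) cyc+3: ok
check 2→ d=(0,-1) cyc+3: ok
check 3→ d=(0,-1) cyc+3: ok
check 4→ d=(0,-1) cyc+3: ok
check 5→ d=(0,0) cyc+3: BAD: non-unit step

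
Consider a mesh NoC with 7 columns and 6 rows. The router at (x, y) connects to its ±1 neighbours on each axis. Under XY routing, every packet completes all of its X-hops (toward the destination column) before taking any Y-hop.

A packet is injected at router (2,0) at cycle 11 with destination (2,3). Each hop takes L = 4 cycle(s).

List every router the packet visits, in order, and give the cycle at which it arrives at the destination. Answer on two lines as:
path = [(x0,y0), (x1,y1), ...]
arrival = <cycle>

hop 0: (2,0) @ cyc 11
hop 1: (2,1) @ cyc 15  [N]
hop 2: (2,2) @ cyc 19  [N]
hop 3: (2,3) @ cyc 23  [N]

path = [(2,0), (2,1), (2,2), (2,3)]
arrival = 23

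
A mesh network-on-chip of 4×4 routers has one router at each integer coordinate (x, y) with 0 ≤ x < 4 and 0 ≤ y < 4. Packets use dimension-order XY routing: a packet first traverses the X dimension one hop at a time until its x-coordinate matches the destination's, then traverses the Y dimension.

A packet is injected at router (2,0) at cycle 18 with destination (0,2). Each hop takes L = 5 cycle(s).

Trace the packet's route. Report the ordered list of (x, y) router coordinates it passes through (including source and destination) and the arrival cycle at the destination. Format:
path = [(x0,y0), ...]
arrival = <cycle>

path = [(2,0), (1,0), (0,0), (0,1), (0,2)]
arrival = 38

t=18: at (2,0)
t=23: at (1,0) after W
t=28: at (0,0) after W
t=33: at (0,1) after N
t=38: at (0,2) after N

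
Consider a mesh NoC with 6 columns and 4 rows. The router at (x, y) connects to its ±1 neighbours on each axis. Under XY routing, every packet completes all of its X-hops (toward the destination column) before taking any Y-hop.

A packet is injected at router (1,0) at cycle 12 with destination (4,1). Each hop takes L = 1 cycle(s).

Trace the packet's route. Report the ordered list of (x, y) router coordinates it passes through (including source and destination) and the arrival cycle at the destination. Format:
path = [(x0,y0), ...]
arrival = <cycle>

#0 — 1,0 | c12
#1 — 2,0 | c13 | E
#2 — 3,0 | c14 | E
#3 — 4,0 | c15 | E
#4 — 4,1 | c16 | N

path = [(1,0), (2,0), (3,0), (4,0), (4,1)]
arrival = 16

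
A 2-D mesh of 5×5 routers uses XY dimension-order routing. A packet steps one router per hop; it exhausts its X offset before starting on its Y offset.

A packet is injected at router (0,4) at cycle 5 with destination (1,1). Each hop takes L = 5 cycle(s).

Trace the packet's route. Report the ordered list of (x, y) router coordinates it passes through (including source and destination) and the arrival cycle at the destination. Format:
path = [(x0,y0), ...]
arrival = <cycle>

path = [(0,4), (1,4), (1,3), (1,2), (1,1)]
arrival = 25

src (0,4)  cyc=5
E→(1,4)  cyc=10
S→(1,3)  cyc=15
S→(1,2)  cyc=20
S→(1,1)  cyc=25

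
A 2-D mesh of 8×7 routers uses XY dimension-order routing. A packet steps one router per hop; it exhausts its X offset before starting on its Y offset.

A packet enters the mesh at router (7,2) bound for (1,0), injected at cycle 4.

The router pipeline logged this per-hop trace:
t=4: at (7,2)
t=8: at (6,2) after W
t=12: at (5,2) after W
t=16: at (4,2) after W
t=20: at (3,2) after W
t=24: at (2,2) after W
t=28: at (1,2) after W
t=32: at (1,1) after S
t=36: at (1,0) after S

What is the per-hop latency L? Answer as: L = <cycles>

Δcyc across hop 0→1: 8 − 4 = 4.
Per-hop latency L = Δcyc = 4.

L = 4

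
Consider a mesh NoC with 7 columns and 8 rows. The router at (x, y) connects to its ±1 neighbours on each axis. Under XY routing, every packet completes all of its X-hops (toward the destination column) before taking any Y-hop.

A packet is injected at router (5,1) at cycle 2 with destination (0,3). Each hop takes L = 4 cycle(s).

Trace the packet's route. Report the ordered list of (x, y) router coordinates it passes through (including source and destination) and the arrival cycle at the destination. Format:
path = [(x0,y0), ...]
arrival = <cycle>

hop 0: (5,1) @ cyc 2
hop 1: (4,1) @ cyc 6  [W]
hop 2: (3,1) @ cyc 10  [W]
hop 3: (2,1) @ cyc 14  [W]
hop 4: (1,1) @ cyc 18  [W]
hop 5: (0,1) @ cyc 22  [W]
hop 6: (0,2) @ cyc 26  [N]
hop 7: (0,3) @ cyc 30  [N]

path = [(5,1), (4,1), (3,1), (2,1), (1,1), (0,1), (0,2), (0,3)]
arrival = 30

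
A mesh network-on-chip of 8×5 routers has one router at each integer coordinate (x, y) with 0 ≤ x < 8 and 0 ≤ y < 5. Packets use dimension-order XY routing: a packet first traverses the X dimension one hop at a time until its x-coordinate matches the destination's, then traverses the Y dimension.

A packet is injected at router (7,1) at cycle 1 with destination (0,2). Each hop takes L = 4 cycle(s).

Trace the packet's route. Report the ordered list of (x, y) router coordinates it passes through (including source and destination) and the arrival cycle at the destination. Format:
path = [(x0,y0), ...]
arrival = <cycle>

path = [(7,1), (6,1), (5,1), (4,1), (3,1), (2,1), (1,1), (0,1), (0,2)]
arrival = 33

t=1: at (7,1)
t=5: at (6,1) after W
t=9: at (5,1) after W
t=13: at (4,1) after W
t=17: at (3,1) after W
t=21: at (2,1) after W
t=25: at (1,1) after W
t=29: at (0,1) after W
t=33: at (0,2) after N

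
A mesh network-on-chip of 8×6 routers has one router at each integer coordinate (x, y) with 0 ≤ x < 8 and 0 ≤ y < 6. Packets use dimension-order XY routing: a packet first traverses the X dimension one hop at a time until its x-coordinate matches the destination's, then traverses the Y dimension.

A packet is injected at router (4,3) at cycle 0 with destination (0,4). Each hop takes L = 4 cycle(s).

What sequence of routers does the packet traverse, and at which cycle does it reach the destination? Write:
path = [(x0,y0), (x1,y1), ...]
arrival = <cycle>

path = [(4,3), (3,3), (2,3), (1,3), (0,3), (0,4)]
arrival = 20

t=0: at (4,3)
t=4: at (3,3) after W
t=8: at (2,3) after W
t=12: at (1,3) after W
t=16: at (0,3) after W
t=20: at (0,4) after N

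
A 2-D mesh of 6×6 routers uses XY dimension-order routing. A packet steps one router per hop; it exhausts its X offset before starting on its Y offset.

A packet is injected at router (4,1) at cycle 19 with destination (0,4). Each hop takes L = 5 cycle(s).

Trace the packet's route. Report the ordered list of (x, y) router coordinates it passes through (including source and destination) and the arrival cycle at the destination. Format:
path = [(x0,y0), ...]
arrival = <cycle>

path = [(4,1), (3,1), (2,1), (1,1), (0,1), (0,2), (0,3), (0,4)]
arrival = 54

#0 — 4,1 | c19
#1 — 3,1 | c24 | W
#2 — 2,1 | c29 | W
#3 — 1,1 | c34 | W
#4 — 0,1 | c39 | W
#5 — 0,2 | c44 | N
#6 — 0,3 | c49 | N
#7 — 0,4 | c54 | N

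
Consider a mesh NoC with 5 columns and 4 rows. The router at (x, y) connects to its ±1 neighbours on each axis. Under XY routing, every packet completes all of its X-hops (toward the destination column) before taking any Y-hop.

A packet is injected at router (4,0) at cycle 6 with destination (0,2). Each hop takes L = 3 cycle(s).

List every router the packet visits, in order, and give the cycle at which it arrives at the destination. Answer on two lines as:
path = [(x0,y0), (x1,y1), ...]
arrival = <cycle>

path = [(4,0), (3,0), (2,0), (1,0), (0,0), (0,1), (0,2)]
arrival = 24

t=6: at (4,0)
t=9: at (3,0) after W
t=12: at (2,0) after W
t=15: at (1,0) after W
t=18: at (0,0) after W
t=21: at (0,1) after N
t=24: at (0,2) after N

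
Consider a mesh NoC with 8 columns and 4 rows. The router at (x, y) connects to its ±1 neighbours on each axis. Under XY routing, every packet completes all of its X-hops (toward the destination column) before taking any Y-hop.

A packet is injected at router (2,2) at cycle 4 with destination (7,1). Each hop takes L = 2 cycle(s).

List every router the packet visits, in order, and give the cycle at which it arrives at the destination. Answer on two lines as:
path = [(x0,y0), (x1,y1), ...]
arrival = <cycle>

src (2,2)  cyc=4
E→(3,2)  cyc=6
E→(4,2)  cyc=8
E→(5,2)  cyc=10
E→(6,2)  cyc=12
E→(7,2)  cyc=14
S→(7,1)  cyc=16

path = [(2,2), (3,2), (4,2), (5,2), (6,2), (7,2), (7,1)]
arrival = 16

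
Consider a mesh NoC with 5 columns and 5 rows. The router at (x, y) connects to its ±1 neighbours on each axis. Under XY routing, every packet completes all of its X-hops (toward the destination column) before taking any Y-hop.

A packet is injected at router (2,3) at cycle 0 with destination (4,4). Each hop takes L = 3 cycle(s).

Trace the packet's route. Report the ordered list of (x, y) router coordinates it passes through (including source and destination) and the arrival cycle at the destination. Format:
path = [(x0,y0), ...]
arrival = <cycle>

t=0: at (2,3)
t=3: at (3,3) after E
t=6: at (4,3) after E
t=9: at (4,4) after N

path = [(2,3), (3,3), (4,3), (4,4)]
arrival = 9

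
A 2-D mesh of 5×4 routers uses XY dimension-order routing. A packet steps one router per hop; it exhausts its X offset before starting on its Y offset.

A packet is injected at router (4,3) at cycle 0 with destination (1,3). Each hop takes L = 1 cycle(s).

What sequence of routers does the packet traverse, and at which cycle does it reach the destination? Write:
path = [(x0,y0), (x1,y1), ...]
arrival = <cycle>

path = [(4,3), (3,3), (2,3), (1,3)]
arrival = 3

#0 — 4,3 | c0
#1 — 3,3 | c1 | W
#2 — 2,3 | c2 | W
#3 — 1,3 | c3 | W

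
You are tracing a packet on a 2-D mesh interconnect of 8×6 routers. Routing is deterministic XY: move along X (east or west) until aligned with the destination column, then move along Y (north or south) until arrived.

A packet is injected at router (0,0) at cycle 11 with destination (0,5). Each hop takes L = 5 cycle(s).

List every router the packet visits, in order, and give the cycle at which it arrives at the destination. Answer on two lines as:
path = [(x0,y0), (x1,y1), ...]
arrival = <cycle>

path = [(0,0), (0,1), (0,2), (0,3), (0,4), (0,5)]
arrival = 36

src (0,0)  cyc=11
N→(0,1)  cyc=16
N→(0,2)  cyc=21
N→(0,3)  cyc=26
N→(0,4)  cyc=31
N→(0,5)  cyc=36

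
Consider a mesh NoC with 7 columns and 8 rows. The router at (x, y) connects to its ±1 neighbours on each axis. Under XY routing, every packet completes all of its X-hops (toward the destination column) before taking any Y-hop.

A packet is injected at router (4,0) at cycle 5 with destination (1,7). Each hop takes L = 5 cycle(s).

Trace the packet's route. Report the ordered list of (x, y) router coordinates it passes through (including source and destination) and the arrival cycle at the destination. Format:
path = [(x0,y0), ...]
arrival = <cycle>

src (4,0)  cyc=5
W→(3,0)  cyc=10
W→(2,0)  cyc=15
W→(1,0)  cyc=20
N→(1,1)  cyc=25
N→(1,2)  cyc=30
N→(1,3)  cyc=35
N→(1,4)  cyc=40
N→(1,5)  cyc=45
N→(1,6)  cyc=50
N→(1,7)  cyc=55

path = [(4,0), (3,0), (2,0), (1,0), (1,1), (1,2), (1,3), (1,4), (1,5), (1,6), (1,7)]
arrival = 55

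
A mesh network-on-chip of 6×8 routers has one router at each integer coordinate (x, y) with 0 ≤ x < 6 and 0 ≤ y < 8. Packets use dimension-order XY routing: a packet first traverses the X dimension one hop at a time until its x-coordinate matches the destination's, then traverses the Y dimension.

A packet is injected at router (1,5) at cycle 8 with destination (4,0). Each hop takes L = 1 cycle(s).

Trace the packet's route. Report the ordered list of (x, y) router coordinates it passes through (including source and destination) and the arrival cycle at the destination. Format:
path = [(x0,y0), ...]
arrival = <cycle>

path = [(1,5), (2,5), (3,5), (4,5), (4,4), (4,3), (4,2), (4,1), (4,0)]
arrival = 16

src (1,5)  cyc=8
E→(2,5)  cyc=9
E→(3,5)  cyc=10
E→(4,5)  cyc=11
S→(4,4)  cyc=12
S→(4,3)  cyc=13
S→(4,2)  cyc=14
S→(4,1)  cyc=15
S→(4,0)  cyc=16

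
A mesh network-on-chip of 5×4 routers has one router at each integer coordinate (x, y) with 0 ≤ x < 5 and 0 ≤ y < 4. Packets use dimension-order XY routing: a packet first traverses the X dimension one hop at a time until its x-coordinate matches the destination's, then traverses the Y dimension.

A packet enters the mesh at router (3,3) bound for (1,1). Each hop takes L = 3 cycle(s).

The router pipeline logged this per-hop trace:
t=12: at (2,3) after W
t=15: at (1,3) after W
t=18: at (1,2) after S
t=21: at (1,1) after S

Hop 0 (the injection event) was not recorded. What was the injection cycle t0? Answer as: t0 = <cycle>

At hop 1 the cycle is 12; in general cyc_k = t0 + kL.
So t0 = 12 − 1·3 = 9.

t0 = 9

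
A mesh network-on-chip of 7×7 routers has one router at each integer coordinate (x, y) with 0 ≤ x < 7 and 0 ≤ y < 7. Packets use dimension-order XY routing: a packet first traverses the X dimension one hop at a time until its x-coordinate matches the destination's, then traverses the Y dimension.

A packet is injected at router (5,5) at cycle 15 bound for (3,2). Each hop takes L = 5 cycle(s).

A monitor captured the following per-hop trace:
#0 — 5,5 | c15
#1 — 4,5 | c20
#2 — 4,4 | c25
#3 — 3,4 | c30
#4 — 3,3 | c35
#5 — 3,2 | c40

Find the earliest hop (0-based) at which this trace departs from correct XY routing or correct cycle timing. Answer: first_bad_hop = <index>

first_bad_hop = 2

hop 1: step (-1,+0), +5 cyc — ok
hop 2: step (+0,-1), +5 cyc — BAD: Y-move but x=4≠3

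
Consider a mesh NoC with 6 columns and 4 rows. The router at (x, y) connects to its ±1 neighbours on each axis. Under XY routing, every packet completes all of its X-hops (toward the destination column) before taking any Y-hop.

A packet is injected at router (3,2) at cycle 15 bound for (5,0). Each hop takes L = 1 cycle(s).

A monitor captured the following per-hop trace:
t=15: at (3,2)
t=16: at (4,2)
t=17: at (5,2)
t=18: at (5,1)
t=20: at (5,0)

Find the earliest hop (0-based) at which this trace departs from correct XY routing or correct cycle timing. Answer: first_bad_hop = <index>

first_bad_hop = 4

check 1→ d=(1,0) cyc+1: ok
check 2→ d=(1,0) cyc+1: ok
check 3→ d=(0,-1) cyc+1: ok
check 4→ d=(0,-1) cyc+2: BAD: Δcyc=2≠L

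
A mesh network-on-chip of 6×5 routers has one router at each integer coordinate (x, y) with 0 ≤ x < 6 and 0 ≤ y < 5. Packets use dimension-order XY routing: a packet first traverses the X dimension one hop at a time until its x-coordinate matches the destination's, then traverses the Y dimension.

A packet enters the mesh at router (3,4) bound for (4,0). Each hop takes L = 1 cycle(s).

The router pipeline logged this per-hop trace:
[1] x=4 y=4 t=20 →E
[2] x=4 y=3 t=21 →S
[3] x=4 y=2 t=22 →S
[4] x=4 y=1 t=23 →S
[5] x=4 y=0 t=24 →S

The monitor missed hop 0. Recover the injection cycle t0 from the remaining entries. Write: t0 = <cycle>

cyc[1] = 20 and cyc[k] = t0 + k·L for every k.
Subtract one hop: t0 = 20 − 1 = 19.

t0 = 19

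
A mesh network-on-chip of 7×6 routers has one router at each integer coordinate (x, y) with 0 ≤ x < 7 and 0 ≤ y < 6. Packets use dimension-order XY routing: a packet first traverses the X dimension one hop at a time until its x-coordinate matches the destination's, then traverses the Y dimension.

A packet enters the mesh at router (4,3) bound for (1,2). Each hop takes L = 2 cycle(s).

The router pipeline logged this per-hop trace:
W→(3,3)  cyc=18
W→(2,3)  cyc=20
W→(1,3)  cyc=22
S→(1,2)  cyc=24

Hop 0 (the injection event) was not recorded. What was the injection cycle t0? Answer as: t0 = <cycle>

The first recorded entry is hop 1 at cycle 18.
t0 = cyc[1] − L = 18 − 2 = 16.

t0 = 16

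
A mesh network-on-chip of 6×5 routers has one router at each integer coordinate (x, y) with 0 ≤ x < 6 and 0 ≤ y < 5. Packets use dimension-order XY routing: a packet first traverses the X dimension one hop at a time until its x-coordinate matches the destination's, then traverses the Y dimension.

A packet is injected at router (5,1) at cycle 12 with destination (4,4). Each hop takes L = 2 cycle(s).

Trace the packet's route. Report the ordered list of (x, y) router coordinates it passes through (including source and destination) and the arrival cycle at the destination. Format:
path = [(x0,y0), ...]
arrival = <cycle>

  0. router=(5,1) cycle=12 (inject)
  1. router=(4,1) cycle=14 dir=W
  2. router=(4,2) cycle=16 dir=N
  3. router=(4,3) cycle=18 dir=N
  4. router=(4,4) cycle=20 dir=N

path = [(5,1), (4,1), (4,2), (4,3), (4,4)]
arrival = 20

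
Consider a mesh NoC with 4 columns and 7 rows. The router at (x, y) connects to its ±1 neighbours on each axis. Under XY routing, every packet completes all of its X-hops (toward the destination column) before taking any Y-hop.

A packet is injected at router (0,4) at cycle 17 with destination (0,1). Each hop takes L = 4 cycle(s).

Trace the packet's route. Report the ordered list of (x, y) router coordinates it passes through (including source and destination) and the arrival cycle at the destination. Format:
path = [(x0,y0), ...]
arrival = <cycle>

path = [(0,4), (0,3), (0,2), (0,1)]
arrival = 29

src (0,4)  cyc=17
S→(0,3)  cyc=21
S→(0,2)  cyc=25
S→(0,1)  cyc=29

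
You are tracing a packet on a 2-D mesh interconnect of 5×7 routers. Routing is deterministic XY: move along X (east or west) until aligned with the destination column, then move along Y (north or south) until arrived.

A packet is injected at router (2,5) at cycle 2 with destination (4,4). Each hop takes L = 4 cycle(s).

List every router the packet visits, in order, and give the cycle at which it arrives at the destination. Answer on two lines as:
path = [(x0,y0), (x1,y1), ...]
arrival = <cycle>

path = [(2,5), (3,5), (4,5), (4,4)]
arrival = 14

  0. router=(2,5) cycle=2 (inject)
  1. router=(3,5) cycle=6 dir=E
  2. router=(4,5) cycle=10 dir=E
  3. router=(4,4) cycle=14 dir=S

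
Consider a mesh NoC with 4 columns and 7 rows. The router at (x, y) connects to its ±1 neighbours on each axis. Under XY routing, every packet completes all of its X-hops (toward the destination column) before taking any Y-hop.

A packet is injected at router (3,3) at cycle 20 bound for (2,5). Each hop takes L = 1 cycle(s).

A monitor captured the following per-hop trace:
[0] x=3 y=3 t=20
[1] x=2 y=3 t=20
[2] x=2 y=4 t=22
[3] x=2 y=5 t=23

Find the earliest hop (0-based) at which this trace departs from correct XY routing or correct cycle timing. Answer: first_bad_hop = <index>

[1] (-1,+0) / 0c ⇒ BAD: Δcyc=0≠L

first_bad_hop = 1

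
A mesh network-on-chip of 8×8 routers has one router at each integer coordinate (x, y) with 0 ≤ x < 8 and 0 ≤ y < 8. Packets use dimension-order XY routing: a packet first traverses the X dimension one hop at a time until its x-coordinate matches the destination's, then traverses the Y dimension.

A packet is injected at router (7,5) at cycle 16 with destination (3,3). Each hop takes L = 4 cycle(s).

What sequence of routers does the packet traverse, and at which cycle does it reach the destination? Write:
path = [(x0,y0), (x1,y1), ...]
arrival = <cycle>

path = [(7,5), (6,5), (5,5), (4,5), (3,5), (3,4), (3,3)]
arrival = 40

src (7,5)  cyc=16
W→(6,5)  cyc=20
W→(5,5)  cyc=24
W→(4,5)  cyc=28
W→(3,5)  cyc=32
S→(3,4)  cyc=36
S→(3,3)  cyc=40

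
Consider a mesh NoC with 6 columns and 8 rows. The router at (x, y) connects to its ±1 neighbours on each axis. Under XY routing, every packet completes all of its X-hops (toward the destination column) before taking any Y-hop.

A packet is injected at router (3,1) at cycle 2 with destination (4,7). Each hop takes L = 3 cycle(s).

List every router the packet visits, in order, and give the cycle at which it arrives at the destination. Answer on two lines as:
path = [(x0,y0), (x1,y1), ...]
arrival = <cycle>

hop 0: (3,1) @ cyc 2
hop 1: (4,1) @ cyc 5  [E]
hop 2: (4,2) @ cyc 8  [N]
hop 3: (4,3) @ cyc 11  [N]
hop 4: (4,4) @ cyc 14  [N]
hop 5: (4,5) @ cyc 17  [N]
hop 6: (4,6) @ cyc 20  [N]
hop 7: (4,7) @ cyc 23  [N]

path = [(3,1), (4,1), (4,2), (4,3), (4,4), (4,5), (4,6), (4,7)]
arrival = 23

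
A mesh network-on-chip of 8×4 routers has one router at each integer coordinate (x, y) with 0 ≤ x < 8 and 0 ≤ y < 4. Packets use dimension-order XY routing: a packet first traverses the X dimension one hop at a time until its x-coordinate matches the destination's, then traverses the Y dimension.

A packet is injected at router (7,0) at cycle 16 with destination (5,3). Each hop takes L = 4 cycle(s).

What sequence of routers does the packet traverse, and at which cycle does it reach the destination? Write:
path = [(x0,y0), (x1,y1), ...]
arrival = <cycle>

path = [(7,0), (6,0), (5,0), (5,1), (5,2), (5,3)]
arrival = 36

#0 — 7,0 | c16
#1 — 6,0 | c20 | W
#2 — 5,0 | c24 | W
#3 — 5,1 | c28 | N
#4 — 5,2 | c32 | N
#5 — 5,3 | c36 | N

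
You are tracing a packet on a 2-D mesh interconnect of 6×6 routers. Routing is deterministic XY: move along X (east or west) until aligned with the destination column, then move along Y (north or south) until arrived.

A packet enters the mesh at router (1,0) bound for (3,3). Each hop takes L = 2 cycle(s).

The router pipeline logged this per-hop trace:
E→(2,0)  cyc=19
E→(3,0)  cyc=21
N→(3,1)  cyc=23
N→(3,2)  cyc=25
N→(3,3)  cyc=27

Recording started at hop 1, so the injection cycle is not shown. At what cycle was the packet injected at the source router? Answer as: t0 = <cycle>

t0 = 17

The first recorded entry is hop 1 at cycle 19.
So t0 = 19 − 1·2 = 17.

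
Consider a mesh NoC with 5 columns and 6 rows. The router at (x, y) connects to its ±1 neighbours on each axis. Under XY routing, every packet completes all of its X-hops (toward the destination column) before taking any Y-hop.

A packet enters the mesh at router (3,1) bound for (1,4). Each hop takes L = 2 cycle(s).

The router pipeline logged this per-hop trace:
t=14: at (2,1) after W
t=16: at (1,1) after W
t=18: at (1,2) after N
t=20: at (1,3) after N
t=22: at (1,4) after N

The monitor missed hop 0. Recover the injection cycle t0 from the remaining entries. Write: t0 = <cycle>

Hop 1 reached at cycle 14; hop k is at t0 + k·L.
t0 = cyc[1] − L = 14 − 2 = 12.

t0 = 12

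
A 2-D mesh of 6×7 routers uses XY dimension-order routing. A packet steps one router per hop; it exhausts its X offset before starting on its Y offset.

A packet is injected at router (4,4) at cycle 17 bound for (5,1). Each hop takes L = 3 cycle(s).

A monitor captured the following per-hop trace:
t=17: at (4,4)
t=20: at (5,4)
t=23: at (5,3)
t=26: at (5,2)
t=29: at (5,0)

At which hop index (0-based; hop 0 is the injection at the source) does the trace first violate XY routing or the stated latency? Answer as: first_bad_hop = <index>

first_bad_hop = 4

  1: Δx=+1 Δy=+0 Δt=3 [ok]
  2: Δx=+0 Δy=-1 Δt=3 [ok]
  3: Δx=+0 Δy=-1 Δt=3 [ok]
  4: Δx=+0 Δy=-2 Δt=3 [BAD: non-unit step]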